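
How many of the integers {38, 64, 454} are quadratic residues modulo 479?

1

(38/479) = -1 → non-residue.
(64/479) = +1 → QR.
(454/479) = -1 → non-residue.
Total quadratic residues among the 3: 1.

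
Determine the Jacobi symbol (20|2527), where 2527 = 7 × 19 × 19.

Pull out 2^2: since 2527 ≡ 7 (mod 8), (2/2527) = +1, so (2/2527)^2 = +1.
Reciprocity: 5 ≡ 1 and 2527 ≡ 3 (mod 4), so (5/2527) = +(2527/5).
Reduce top mod 5: now compute (2/5).
Pull out 2: since 5 ≡ 5 (mod 8), (2/5) = -1.
Reached (1/5) = 1. Collecting the sign flips along the way, the symbol is -1.

-1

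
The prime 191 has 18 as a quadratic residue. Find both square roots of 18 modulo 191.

Since 191 ≡ 3 (mod 4), a square root of 18 is 18^((191+1)/4) = 18^48 mod 191.
Repeated squaring: 18^2≡133, 18^4≡117, 18^8≡128, 18^16≡149, 18^32≡45 (mod 191).
18^48 = 18^(32+16) ≡ 20 (mod 191).
Check: 20² = 400 ≡ 18 (mod 191). The two roots are 20 and 171.

20, 171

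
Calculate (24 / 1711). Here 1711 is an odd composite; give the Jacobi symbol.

Pull out 2^3: since 1711 ≡ 7 (mod 8), (2/1711) = +1, so (2/1711)^3 = +1.
Reciprocity: 3 ≡ 3 and 1711 ≡ 3 (mod 4), so (3/1711) = −(1711/3).
Reduce top mod 3: now compute (1/3).
Reached (1/3) = 1. Collecting the sign flips along the way, the symbol is -1.

-1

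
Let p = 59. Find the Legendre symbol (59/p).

0

First reduce: 59 ≡ 0 (mod 59).
Top reduces to 0: gcd > 1, so the symbol is 0.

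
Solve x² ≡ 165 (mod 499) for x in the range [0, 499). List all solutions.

186, 313

Since 499 ≡ 3 (mod 4), a square root of 165 is 165^((499+1)/4) = 165^125 mod 499.
Repeated squaring: 165^2≡279, 165^4≡496, 165^8≡9, 165^16≡81, 165^32≡74, 165^64≡486 (mod 499).
165^125 = 165^(64+32+16+8+4+1) ≡ 186 (mod 499).
Check: 186² = 34596 ≡ 165 (mod 499). The two roots are 186 and 313.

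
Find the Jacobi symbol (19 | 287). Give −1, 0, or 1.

1

Reciprocity: 19 ≡ 3 and 287 ≡ 3 (mod 4), so (19/287) = −(287/19).
Reduce top mod 19: now compute (2/19).
Pull out 2: since 19 ≡ 3 (mod 8), (2/19) = -1.
Reached (1/19) = 1. Collecting the sign flips along the way, the symbol is +1.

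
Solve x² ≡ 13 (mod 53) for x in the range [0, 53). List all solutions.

15, 38

53 ≡ 1 (mod 4), so we find a root by search.
Trying successive values, 15² = 225 ≡ 13 (mod 53). The other root is 53 − 15 = 38.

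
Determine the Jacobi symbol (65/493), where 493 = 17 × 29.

Reciprocity: 65 ≡ 1 and 493 ≡ 1 (mod 4), so (65/493) = +(493/65).
Reduce top mod 65: now compute (38/65).
Pull out 2: since 65 ≡ 1 (mod 8), (2/65) = +1.
Reciprocity: 19 ≡ 3 and 65 ≡ 1 (mod 4), so (19/65) = +(65/19).
Reduce top mod 19: now compute (8/19).
Pull out 2^3: since 19 ≡ 3 (mod 8), (2/19) = -1, so (2/19)^3 = -1.
Reached (1/19) = 1. Collecting the sign flips along the way, the symbol is -1.

-1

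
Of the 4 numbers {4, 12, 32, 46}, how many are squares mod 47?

(4/47) = +1 → QR.
(12/47) = +1 → QR.
(32/47) = +1 → QR.
(46/47) = -1 → non-residue.
Total quadratic residues among the 4: 3.

3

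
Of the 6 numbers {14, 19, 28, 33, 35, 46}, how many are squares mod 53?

2

(14/53) = -1 → non-residue.
(19/53) = -1 → non-residue.
(28/53) = +1 → QR.
(33/53) = -1 → non-residue.
(35/53) = -1 → non-residue.
(46/53) = +1 → QR.
Total quadratic residues among the 6: 2.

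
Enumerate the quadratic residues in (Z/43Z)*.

1,4,6,9,10,11,13,14,15,16,17,21,23,24,25,31,35,36,38,40,41

Square k = 1,…,21 (k and 43−k give the same square):
1²=1, 2²=4, 3²=9, 4²=16, 5²=25, 6²=36, 7²≡6, 8²≡21, 9²≡38, 10²≡14, 11²≡35, 12²≡15, 13²≡40, 14²≡24, 15²≡10, 16²≡41, 17²≡31, 18²≡23, 19²≡17, 20²≡13, 21²≡11 (mod 43).
So the quadratic residues mod 43 are {1, 4, 6, 9, 10, 11, 13, 14, 15, 16, 17, 21, 23, 24, 25, 31, 35, 36, 38, 40, 41}.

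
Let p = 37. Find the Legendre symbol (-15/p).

-1

Euler's criterion: (-15/37) ≡ 22^18 (mod 37).
22^2 ≡ 3 (mod 37)
22^4 ≡ 9 (mod 37)
22^8 ≡ 7 (mod 37)
22^16 ≡ 12 (mod 37)
22^18 = 22^(16+2) ≡ 36 (mod 37).
Result is 36 ≡ −1, so (-15/37) = −1.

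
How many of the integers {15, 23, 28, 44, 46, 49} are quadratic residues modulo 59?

(15/59) = +1 → QR.
(23/59) = -1 → non-residue.
(28/59) = +1 → QR.
(44/59) = -1 → non-residue.
(46/59) = +1 → QR.
(49/59) = +1 → QR.
Total quadratic residues among the 6: 4.

4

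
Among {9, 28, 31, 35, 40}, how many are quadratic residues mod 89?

(9/89) = +1 → QR.
(28/89) = -1 → non-residue.
(31/89) = -1 → non-residue.
(35/89) = -1 → non-residue.
(40/89) = +1 → QR.
Total quadratic residues among the 5: 2.

2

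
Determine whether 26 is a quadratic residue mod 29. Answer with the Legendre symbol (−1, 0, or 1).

Euler's criterion: (26/29) ≡ 26^14 (mod 29).
26^2 ≡ 9 (mod 29)
26^4 ≡ 23 (mod 29)
26^8 ≡ 7 (mod 29)
26^14 = 26^(8+4+2) ≡ 28 (mod 29).
Result is 28 ≡ −1, so (26/29) = −1.

-1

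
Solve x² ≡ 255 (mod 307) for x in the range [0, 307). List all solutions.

116, 191

Since 307 ≡ 3 (mod 4), a square root of 255 is 255^((307+1)/4) = 255^77 mod 307.
Repeated squaring: 255^2≡248, 255^4≡104, 255^8≡71, 255^16≡129, 255^32≡63, 255^64≡285 (mod 307).
255^77 = 255^(64+8+4+1) ≡ 191 (mod 307).
Check: 191² = 36481 ≡ 255 (mod 307). The two roots are 116 and 191.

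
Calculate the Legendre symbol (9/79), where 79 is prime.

Reciprocity: 9 ≡ 1 and 79 ≡ 3 (mod 4), so (9/79) = +(79/9).
Reduce top mod 9: now compute (7/9).
Reciprocity: 7 ≡ 3 and 9 ≡ 1 (mod 4), so (7/9) = +(9/7).
Reduce top mod 7: now compute (2/7).
Pull out 2: since 7 ≡ 7 (mod 8), (2/7) = +1.
Reached (1/7) = 1. Collecting the sign flips along the way, the symbol is +1.

1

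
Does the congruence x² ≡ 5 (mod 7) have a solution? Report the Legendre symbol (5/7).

Euler's criterion: (5/7) ≡ 5^3 (mod 7).
5^2 ≡ 4 (mod 7)
5^3 = 5^(2+1) ≡ 6 (mod 7).
Result is 6 ≡ −1, so (5/7) = −1.

-1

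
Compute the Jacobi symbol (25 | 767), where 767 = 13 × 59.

Reciprocity: 25 ≡ 1 and 767 ≡ 3 (mod 4), so (25/767) = +(767/25).
Reduce top mod 25: now compute (17/25).
Reciprocity: 17 ≡ 1 and 25 ≡ 1 (mod 4), so (17/25) = +(25/17).
Reduce top mod 17: now compute (8/17).
Pull out 2^3: since 17 ≡ 1 (mod 8), (2/17) = +1, so (2/17)^3 = +1.
Reached (1/17) = 1. Collecting the sign flips along the way, the symbol is +1.

1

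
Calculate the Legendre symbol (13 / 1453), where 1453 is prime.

Reciprocity: 13 ≡ 1 and 1453 ≡ 1 (mod 4), so (13/1453) = +(1453/13).
Reduce top mod 13: now compute (10/13).
Pull out 2: since 13 ≡ 5 (mod 8), (2/13) = -1.
Reciprocity: 5 ≡ 1 and 13 ≡ 1 (mod 4), so (5/13) = +(13/5).
Reduce top mod 5: now compute (3/5).
Reciprocity: 3 ≡ 3 and 5 ≡ 1 (mod 4), so (3/5) = +(5/3).
Reduce top mod 3: now compute (2/3).
Pull out 2: since 3 ≡ 3 (mod 8), (2/3) = -1.
Reached (1/3) = 1. Collecting the sign flips along the way, the symbol is +1.

1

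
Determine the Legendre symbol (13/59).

-1

Reciprocity: 13 ≡ 1 and 59 ≡ 3 (mod 4), so (13/59) = +(59/13).
Reduce top mod 13: now compute (7/13).
Reciprocity: 7 ≡ 3 and 13 ≡ 1 (mod 4), so (7/13) = +(13/7).
Reduce top mod 7: now compute (6/7).
Pull out 2: since 7 ≡ 7 (mod 8), (2/7) = +1.
Reciprocity: 3 ≡ 3 and 7 ≡ 3 (mod 4), so (3/7) = −(7/3).
Reduce top mod 3: now compute (1/3).
Reached (1/3) = 1. Collecting the sign flips along the way, the symbol is -1.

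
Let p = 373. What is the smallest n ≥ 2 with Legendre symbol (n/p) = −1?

(2/373) = −1, so 2 is the smallest positive non-residue mod 373.

2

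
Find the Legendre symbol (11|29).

Reciprocity: 11 ≡ 3 and 29 ≡ 1 (mod 4), so (11/29) = +(29/11).
Reduce top mod 11: now compute (7/11).
Reciprocity: 7 ≡ 3 and 11 ≡ 3 (mod 4), so (7/11) = −(11/7).
Reduce top mod 7: now compute (4/7).
Pull out 2^2: since 7 ≡ 7 (mod 8), (2/7) = +1, so (2/7)^2 = +1.
Reached (1/7) = 1. Collecting the sign flips along the way, the symbol is -1.

-1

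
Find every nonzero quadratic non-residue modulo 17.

Square k = 1,…,8 (k and 17−k give the same square):
1²=1, 2²=4, 3²=9, 4²=16, 5²≡8, 6²≡2, 7²≡15, 8²≡13 (mod 17).
The residues are {1, 2, 4, 8, 9, 13, 15, 16}; the non-residues are the remaining 8 nonzero classes.

3, 5, 6, 7, 10, 11, 12, 14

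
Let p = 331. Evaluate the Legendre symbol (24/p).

1

Euler's criterion: (24/331) ≡ 24^165 (mod 331).
24^2 ≡ 245 (mod 331)
24^4 ≡ 114 (mod 331)
24^8 ≡ 87 (mod 331)
24^16 ≡ 287 (mod 331)
24^32 ≡ 281 (mod 331)
24^64 ≡ 183 (mod 331)
24^128 ≡ 58 (mod 331)
24^165 = 24^(128+32+4+1) ≡ 1 (mod 331).
Result is 1, so (24/331) = 1.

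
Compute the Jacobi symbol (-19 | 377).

First reduce: -19 ≡ 358 (mod 377).
Pull out 2: since 377 ≡ 1 (mod 8), (2/377) = +1.
Reciprocity: 179 ≡ 3 and 377 ≡ 1 (mod 4), so (179/377) = +(377/179).
Reduce top mod 179: now compute (19/179).
Reciprocity: 19 ≡ 3 and 179 ≡ 3 (mod 4), so (19/179) = −(179/19).
Reduce top mod 19: now compute (8/19).
Pull out 2^3: since 19 ≡ 3 (mod 8), (2/19) = -1, so (2/19)^3 = -1.
Reached (1/19) = 1. Collecting the sign flips along the way, the symbol is +1.

1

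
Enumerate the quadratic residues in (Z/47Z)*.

Square k = 1,…,23 (k and 47−k give the same square):
1²=1, 2²=4, 3²=9, 4²=16, 5²=25, 6²=36, 7²≡2, 8²≡17, 9²≡34, 10²≡6, 11²≡27, 12²≡3, 13²≡28, 14²≡8, 15²≡37, 16²≡21, 17²≡7, 18²≡42, 19²≡32, 20²≡24, 21²≡18, 22²≡14, 23²≡12 (mod 47).
So the quadratic residues mod 47 are {1, 2, 3, 4, 6, 7, 8, 9, 12, 14, 16, 17, 18, 21, 24, 25, 27, 28, 32, 34, 36, 37, 42}.

1,2,3,4,6,7,8,9,12,14,16,17,18,21,24,25,27,28,32,34,36,37,42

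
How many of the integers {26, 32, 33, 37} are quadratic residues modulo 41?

3

(26/41) = -1 → non-residue.
(32/41) = +1 → QR.
(33/41) = +1 → QR.
(37/41) = +1 → QR.
Total quadratic residues among the 4: 3.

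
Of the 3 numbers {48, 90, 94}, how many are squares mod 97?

(48/97) = +1 → QR.
(90/97) = -1 → non-residue.
(94/97) = +1 → QR.
Total quadratic residues among the 3: 2.

2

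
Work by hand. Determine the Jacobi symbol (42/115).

Pull out 2: since 115 ≡ 3 (mod 8), (2/115) = -1.
Reciprocity: 21 ≡ 1 and 115 ≡ 3 (mod 4), so (21/115) = +(115/21).
Reduce top mod 21: now compute (10/21).
Pull out 2: since 21 ≡ 5 (mod 8), (2/21) = -1.
Reciprocity: 5 ≡ 1 and 21 ≡ 1 (mod 4), so (5/21) = +(21/5).
Reduce top mod 5: now compute (1/5).
Reached (1/5) = 1. Collecting the sign flips along the way, the symbol is +1.

1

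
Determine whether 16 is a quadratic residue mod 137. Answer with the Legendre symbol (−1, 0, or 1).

Pull out 2^4: since 137 ≡ 1 (mod 8), (2/137) = +1, so (2/137)^4 = +1.
Reached (1/137) = 1. Collecting the sign flips along the way, the symbol is +1.

1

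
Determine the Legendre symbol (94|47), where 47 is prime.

First reduce: 94 ≡ 0 (mod 47).
Top reduces to 0: gcd > 1, so the symbol is 0.

0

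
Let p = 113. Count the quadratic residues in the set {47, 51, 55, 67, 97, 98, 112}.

4

(47/113) = -1 → non-residue.
(51/113) = +1 → QR.
(55/113) = -1 → non-residue.
(67/113) = -1 → non-residue.
(97/113) = +1 → QR.
(98/113) = +1 → QR.
(112/113) = +1 → QR.
Total quadratic residues among the 7: 4.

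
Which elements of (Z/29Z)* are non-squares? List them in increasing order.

2,3,8,10,11,12,14,15,17,18,19,21,26,27

Square k = 1,…,14 (k and 29−k give the same square):
1²=1, 2²=4, 3²=9, 4²=16, 5²=25, 6²≡7, 7²≡20, 8²≡6, 9²≡23, 10²≡13, 11²≡5, 12²≡28, 13²≡24, 14²≡22 (mod 29).
The residues are {1, 4, 5, 6, 7, 9, 13, 16, 20, 22, 23, 24, 25, 28}; the non-residues are the remaining 14 nonzero classes.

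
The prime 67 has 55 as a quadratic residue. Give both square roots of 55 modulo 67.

Since 67 ≡ 3 (mod 4), a square root of 55 is 55^((67+1)/4) = 55^17 mod 67.
Repeated squaring: 55^2≡10, 55^4≡33, 55^8≡17, 55^16≡21 (mod 67).
55^17 = 55^(16+1) ≡ 16 (mod 67).
Check: 16² = 256 ≡ 55 (mod 67). The two roots are 16 and 51.

16, 51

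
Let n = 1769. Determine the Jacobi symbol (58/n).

0

Pull out 2: since 1769 ≡ 1 (mod 8), (2/1769) = +1.
Reciprocity: 29 ≡ 1 and 1769 ≡ 1 (mod 4), so (29/1769) = +(1769/29).
Reduce top mod 29: now compute (0/29).
Top reduces to 0: gcd > 1, so the symbol is 0.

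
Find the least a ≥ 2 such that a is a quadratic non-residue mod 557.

2

(2/557) = −1, so 2 is the smallest positive non-residue mod 557.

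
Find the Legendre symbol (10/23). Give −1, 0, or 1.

-1

Euler's criterion: (10/23) ≡ 10^11 (mod 23).
10^2 ≡ 8 (mod 23)
10^4 ≡ 18 (mod 23)
10^8 ≡ 2 (mod 23)
10^11 = 10^(8+2+1) ≡ 22 (mod 23).
Result is 22 ≡ −1, so (10/23) = −1.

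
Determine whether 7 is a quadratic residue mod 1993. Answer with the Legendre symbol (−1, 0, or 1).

-1

Reciprocity: 7 ≡ 3 and 1993 ≡ 1 (mod 4), so (7/1993) = +(1993/7).
Reduce top mod 7: now compute (5/7).
Reciprocity: 5 ≡ 1 and 7 ≡ 3 (mod 4), so (5/7) = +(7/5).
Reduce top mod 5: now compute (2/5).
Pull out 2: since 5 ≡ 5 (mod 8), (2/5) = -1.
Reached (1/5) = 1. Collecting the sign flips along the way, the symbol is -1.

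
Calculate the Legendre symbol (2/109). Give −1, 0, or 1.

-1

Pull out 2: since 109 ≡ 5 (mod 8), (2/109) = -1.
Reached (1/109) = 1. Collecting the sign flips along the way, the symbol is -1.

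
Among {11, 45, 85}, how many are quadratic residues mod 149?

(11/149) = -1 → non-residue.
(45/149) = +1 → QR.
(85/149) = +1 → QR.
Total quadratic residues among the 3: 2.

2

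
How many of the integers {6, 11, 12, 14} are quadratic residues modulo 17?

0

(6/17) = -1 → non-residue.
(11/17) = -1 → non-residue.
(12/17) = -1 → non-residue.
(14/17) = -1 → non-residue.
Total quadratic residues among the 4: 0.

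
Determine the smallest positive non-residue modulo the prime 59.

(2/59) = −1, so 2 is the smallest positive non-residue mod 59.

2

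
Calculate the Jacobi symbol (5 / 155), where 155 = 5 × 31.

0

Reciprocity: 5 ≡ 1 and 155 ≡ 3 (mod 4), so (5/155) = +(155/5).
Reduce top mod 5: now compute (0/5).
Top reduces to 0: gcd > 1, so the symbol is 0.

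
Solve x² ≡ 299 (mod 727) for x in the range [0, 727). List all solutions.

87, 640

Since 727 ≡ 3 (mod 4), a square root of 299 is 299^((727+1)/4) = 299^182 mod 727.
Repeated squaring: 299^2≡707, 299^4≡400, 299^8≡60, 299^16≡692, 299^32≡498, 299^64≡97, 299^128≡685 (mod 727).
299^182 = 299^(128+32+16+4+2) ≡ 87 (mod 727).
Check: 87² = 7569 ≡ 299 (mod 727). The two roots are 87 and 640.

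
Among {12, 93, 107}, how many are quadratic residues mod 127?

1

(12/127) = -1 → non-residue.
(93/127) = -1 → non-residue.
(107/127) = +1 → QR.
Total quadratic residues among the 3: 1.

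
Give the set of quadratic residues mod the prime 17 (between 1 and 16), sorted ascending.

1, 2, 4, 8, 9, 13, 15, 16

Square k = 1,…,8 (k and 17−k give the same square):
1²=1, 2²=4, 3²=9, 4²=16, 5²≡8, 6²≡2, 7²≡15, 8²≡13 (mod 17).
So the quadratic residues mod 17 are {1, 2, 4, 8, 9, 13, 15, 16}.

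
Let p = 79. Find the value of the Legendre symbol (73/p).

1

Euler's criterion: (73/79) ≡ 73^39 (mod 79).
73^2 ≡ 36 (mod 79)
73^4 ≡ 32 (mod 79)
73^8 ≡ 76 (mod 79)
73^16 ≡ 9 (mod 79)
73^32 ≡ 2 (mod 79)
73^39 = 73^(32+4+2+1) ≡ 1 (mod 79).
Result is 1, so (73/79) = 1.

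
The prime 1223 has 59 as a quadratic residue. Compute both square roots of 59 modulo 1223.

553, 670

Since 1223 ≡ 3 (mod 4), a square root of 59 is 59^((1223+1)/4) = 59^306 mod 1223.
Repeated squaring: 59^2≡1035, 59^4≡1100, 59^8≡453, 59^16≡968, 59^32≡206, 59^64≡854, 59^128≡408, 59^256≡136 (mod 1223).
59^306 = 59^(256+32+16+2) ≡ 670 (mod 1223).
Check: 670² = 448900 ≡ 59 (mod 1223). The two roots are 553 and 670.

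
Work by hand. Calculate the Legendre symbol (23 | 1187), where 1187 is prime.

1

Reciprocity: 23 ≡ 3 and 1187 ≡ 3 (mod 4), so (23/1187) = −(1187/23).
Reduce top mod 23: now compute (14/23).
Pull out 2: since 23 ≡ 7 (mod 8), (2/23) = +1.
Reciprocity: 7 ≡ 3 and 23 ≡ 3 (mod 4), so (7/23) = −(23/7).
Reduce top mod 7: now compute (2/7).
Pull out 2: since 7 ≡ 7 (mod 8), (2/7) = +1.
Reached (1/7) = 1. Collecting the sign flips along the way, the symbol is +1.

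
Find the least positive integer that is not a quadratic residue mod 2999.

(2/2999) = +1, so 2 is a residue.
(3/2999) = +1, so 3 is a residue.
(4/2999) = +1, so 4 is a residue.
(5/2999) = +1, so 5 is a residue.
(6/2999) = +1, so 6 is a residue.
(7/2999) = +1, so 7 is a residue.
(8/2999) = +1, so 8 is a residue.
(9/2999) = +1, so 9 is a residue.
(10/2999) = +1, so 10 is a residue.
(11/2999) = +1, so 11 is a residue.
(12/2999) = +1, so 12 is a residue.
(13/2999) = +1, so 13 is a residue.
(14/2999) = +1, so 14 is a residue.
(15/2999) = +1, so 15 is a residue.
(16/2999) = +1, so 16 is a residue.
(17/2999) = −1, so 17 is the smallest positive non-residue mod 2999.

17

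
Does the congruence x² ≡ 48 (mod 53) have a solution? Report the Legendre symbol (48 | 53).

Euler's criterion: (48/53) ≡ 48^26 (mod 53).
48^2 ≡ 25 (mod 53)
48^4 ≡ 42 (mod 53)
48^8 ≡ 15 (mod 53)
48^16 ≡ 13 (mod 53)
48^26 = 48^(16+8+2) ≡ 52 (mod 53).
Result is 52 ≡ −1, so (48/53) = −1.

-1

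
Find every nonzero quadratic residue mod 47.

Square k = 1,…,23 (k and 47−k give the same square):
1²=1, 2²=4, 3²=9, 4²=16, 5²=25, 6²=36, 7²≡2, 8²≡17, 9²≡34, 10²≡6, 11²≡27, 12²≡3, 13²≡28, 14²≡8, 15²≡37, 16²≡21, 17²≡7, 18²≡42, 19²≡32, 20²≡24, 21²≡18, 22²≡14, 23²≡12 (mod 47).
So the quadratic residues mod 47 are {1, 2, 3, 4, 6, 7, 8, 9, 12, 14, 16, 17, 18, 21, 24, 25, 27, 28, 32, 34, 36, 37, 42}.

1 2 3 4 6 7 8 9 12 14 16 17 18 21 24 25 27 28 32 34 36 37 42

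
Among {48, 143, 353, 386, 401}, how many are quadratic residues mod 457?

3

(48/457) = +1 → QR.
(143/457) = +1 → QR.
(353/457) = -1 → non-residue.
(386/457) = -1 → non-residue.
(401/457) = +1 → QR.
Total quadratic residues among the 5: 3.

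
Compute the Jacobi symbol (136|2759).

Pull out 2^3: since 2759 ≡ 7 (mod 8), (2/2759) = +1, so (2/2759)^3 = +1.
Reciprocity: 17 ≡ 1 and 2759 ≡ 3 (mod 4), so (17/2759) = +(2759/17).
Reduce top mod 17: now compute (5/17).
Reciprocity: 5 ≡ 1 and 17 ≡ 1 (mod 4), so (5/17) = +(17/5).
Reduce top mod 5: now compute (2/5).
Pull out 2: since 5 ≡ 5 (mod 8), (2/5) = -1.
Reached (1/5) = 1. Collecting the sign flips along the way, the symbol is -1.

-1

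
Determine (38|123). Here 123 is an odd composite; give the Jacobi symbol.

1

Pull out 2: since 123 ≡ 3 (mod 8), (2/123) = -1.
Reciprocity: 19 ≡ 3 and 123 ≡ 3 (mod 4), so (19/123) = −(123/19).
Reduce top mod 19: now compute (9/19).
Reciprocity: 9 ≡ 1 and 19 ≡ 3 (mod 4), so (9/19) = +(19/9).
Reduce top mod 9: now compute (1/9).
Reached (1/9) = 1. Collecting the sign flips along the way, the symbol is +1.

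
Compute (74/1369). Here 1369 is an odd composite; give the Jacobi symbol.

Pull out 2: since 1369 ≡ 1 (mod 8), (2/1369) = +1.
Reciprocity: 37 ≡ 1 and 1369 ≡ 1 (mod 4), so (37/1369) = +(1369/37).
Reduce top mod 37: now compute (0/37).
Top reduces to 0: gcd > 1, so the symbol is 0.

0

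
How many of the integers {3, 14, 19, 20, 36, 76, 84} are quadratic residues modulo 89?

3

(3/89) = -1 → non-residue.
(14/89) = -1 → non-residue.
(19/89) = -1 → non-residue.
(20/89) = +1 → QR.
(36/89) = +1 → QR.
(76/89) = -1 → non-residue.
(84/89) = +1 → QR.
Total quadratic residues among the 7: 3.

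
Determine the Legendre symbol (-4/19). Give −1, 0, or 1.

-1

Euler's criterion: (-4/19) ≡ 15^9 (mod 19).
15^2 ≡ 16 (mod 19)
15^4 ≡ 9 (mod 19)
15^8 ≡ 5 (mod 19)
15^9 = 15^(8+1) ≡ 18 (mod 19).
Result is 18 ≡ −1, so (-4/19) = −1.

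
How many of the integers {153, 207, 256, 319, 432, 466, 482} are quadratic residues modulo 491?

(153/491) = +1 → QR.
(207/491) = -1 → non-residue.
(256/491) = +1 → QR.
(319/491) = -1 → non-residue.
(432/491) = +1 → QR.
(466/491) = -1 → non-residue.
(482/491) = -1 → non-residue.
Total quadratic residues among the 7: 3.

3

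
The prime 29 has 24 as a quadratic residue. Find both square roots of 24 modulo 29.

29 ≡ 1 (mod 4), so we find a root by search.
Trying successive values, 13² = 169 ≡ 24 (mod 29). The other root is 29 − 13 = 16.

13, 16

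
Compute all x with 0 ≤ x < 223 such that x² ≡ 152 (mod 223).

Since 223 ≡ 3 (mod 4), a square root of 152 is 152^((223+1)/4) = 152^56 mod 223.
Repeated squaring: 152^2≡135, 152^4≡162, 152^8≡153, 152^16≡217, 152^32≡36 (mod 223).
152^56 = 152^(32+16+8) ≡ 179 (mod 223).
Check: 179² = 32041 ≡ 152 (mod 223). The two roots are 44 and 179.

44, 179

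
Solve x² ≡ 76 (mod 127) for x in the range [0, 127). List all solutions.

40, 87

Since 127 ≡ 3 (mod 4), a square root of 76 is 76^((127+1)/4) = 76^32 mod 127.
Repeated squaring: 76^2≡61, 76^4≡38, 76^8≡47, 76^16≡50, 76^32≡87 (mod 127).
76^32 = 76^(32) ≡ 87 (mod 127).
Check: 87² = 7569 ≡ 76 (mod 127). The two roots are 40 and 87.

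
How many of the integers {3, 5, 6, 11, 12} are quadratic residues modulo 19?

3

(3/19) = -1 → non-residue.
(5/19) = +1 → QR.
(6/19) = +1 → QR.
(11/19) = +1 → QR.
(12/19) = -1 → non-residue.
Total quadratic residues among the 5: 3.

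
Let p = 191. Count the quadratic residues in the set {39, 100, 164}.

(39/191) = +1 → QR.
(100/191) = +1 → QR.
(164/191) = -1 → non-residue.
Total quadratic residues among the 3: 2.

2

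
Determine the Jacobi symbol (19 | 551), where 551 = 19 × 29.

Reciprocity: 19 ≡ 3 and 551 ≡ 3 (mod 4), so (19/551) = −(551/19).
Reduce top mod 19: now compute (0/19).
Top reduces to 0: gcd > 1, so the symbol is 0.

0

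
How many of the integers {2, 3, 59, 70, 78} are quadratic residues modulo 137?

3

(2/137) = +1 → QR.
(3/137) = -1 → non-residue.
(59/137) = +1 → QR.
(70/137) = -1 → non-residue.
(78/137) = +1 → QR.
Total quadratic residues among the 5: 3.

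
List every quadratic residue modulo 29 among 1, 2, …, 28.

Square k = 1,…,14 (k and 29−k give the same square):
1²=1, 2²=4, 3²=9, 4²=16, 5²=25, 6²≡7, 7²≡20, 8²≡6, 9²≡23, 10²≡13, 11²≡5, 12²≡28, 13²≡24, 14²≡22 (mod 29).
So the quadratic residues mod 29 are {1, 4, 5, 6, 7, 9, 13, 16, 20, 22, 23, 24, 25, 28}.

1 4 5 6 7 9 13 16 20 22 23 24 25 28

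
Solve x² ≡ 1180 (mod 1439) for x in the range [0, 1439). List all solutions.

Since 1439 ≡ 3 (mod 4), a square root of 1180 is 1180^((1439+1)/4) = 1180^360 mod 1439.
Repeated squaring: 1180^2≡887, 1180^4≡1075, 1180^8≡108, 1180^16≡152, 1180^32≡80, 1180^64≡644, 1180^128≡304, 1180^256≡320 (mod 1439).
1180^360 = 1180^(256+64+32+8) ≡ 379 (mod 1439).
Check: 379² = 143641 ≡ 1180 (mod 1439). The two roots are 379 and 1060.

379, 1060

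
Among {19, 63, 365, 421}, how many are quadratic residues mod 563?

4

(19/563) = +1 → QR.
(63/563) = +1 → QR.
(365/563) = +1 → QR.
(421/563) = +1 → QR.
Total quadratic residues among the 4: 4.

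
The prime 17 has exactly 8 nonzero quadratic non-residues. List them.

Square k = 1,…,8 (k and 17−k give the same square):
1²=1, 2²=4, 3²=9, 4²=16, 5²≡8, 6²≡2, 7²≡15, 8²≡13 (mod 17).
The residues are {1, 2, 4, 8, 9, 13, 15, 16}; the non-residues are the remaining 8 nonzero classes.

3, 5, 6, 7, 10, 11, 12, 14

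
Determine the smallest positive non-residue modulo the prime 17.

(2/17) = +1, so 2 is a residue.
(3/17) = −1, so 3 is the smallest positive non-residue mod 17.

3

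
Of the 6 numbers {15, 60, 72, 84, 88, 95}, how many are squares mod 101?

3

(15/101) = -1 → non-residue.
(60/101) = -1 → non-residue.
(72/101) = -1 → non-residue.
(84/101) = +1 → QR.
(88/101) = +1 → QR.
(95/101) = +1 → QR.
Total quadratic residues among the 6: 3.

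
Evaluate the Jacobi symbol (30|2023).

1

Pull out 2: since 2023 ≡ 7 (mod 8), (2/2023) = +1.
Reciprocity: 15 ≡ 3 and 2023 ≡ 3 (mod 4), so (15/2023) = −(2023/15).
Reduce top mod 15: now compute (13/15).
Reciprocity: 13 ≡ 1 and 15 ≡ 3 (mod 4), so (13/15) = +(15/13).
Reduce top mod 13: now compute (2/13).
Pull out 2: since 13 ≡ 5 (mod 8), (2/13) = -1.
Reached (1/13) = 1. Collecting the sign flips along the way, the symbol is +1.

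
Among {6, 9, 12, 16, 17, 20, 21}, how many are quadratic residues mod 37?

4

(6/37) = -1 → non-residue.
(9/37) = +1 → QR.
(12/37) = +1 → QR.
(16/37) = +1 → QR.
(17/37) = -1 → non-residue.
(20/37) = -1 → non-residue.
(21/37) = +1 → QR.
Total quadratic residues among the 7: 4.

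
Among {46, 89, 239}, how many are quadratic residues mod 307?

(46/307) = +1 → QR.
(89/307) = +1 → QR.
(239/307) = -1 → non-residue.
Total quadratic residues among the 3: 2.

2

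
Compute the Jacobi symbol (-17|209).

-1

First reduce: -17 ≡ 192 (mod 209).
Pull out 2^6: since 209 ≡ 1 (mod 8), (2/209) = +1, so (2/209)^6 = +1.
Reciprocity: 3 ≡ 3 and 209 ≡ 1 (mod 4), so (3/209) = +(209/3).
Reduce top mod 3: now compute (2/3).
Pull out 2: since 3 ≡ 3 (mod 8), (2/3) = -1.
Reached (1/3) = 1. Collecting the sign flips along the way, the symbol is -1.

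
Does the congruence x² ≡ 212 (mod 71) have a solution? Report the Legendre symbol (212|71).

-1

First reduce: 212 ≡ 70 (mod 71).
Pull out 2: since 71 ≡ 7 (mod 8), (2/71) = +1.
Reciprocity: 35 ≡ 3 and 71 ≡ 3 (mod 4), so (35/71) = −(71/35).
Reduce top mod 35: now compute (1/35).
Reached (1/35) = 1. Collecting the sign flips along the way, the symbol is -1.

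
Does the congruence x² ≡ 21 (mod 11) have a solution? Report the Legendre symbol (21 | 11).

-1

Euler's criterion: (21/11) ≡ 10^5 (mod 11).
10^2 ≡ 1 (mod 11)
10^4 ≡ 1 (mod 11)
10^5 = 10^(4+1) ≡ 10 (mod 11).
Result is 10 ≡ −1, so (21/11) = −1.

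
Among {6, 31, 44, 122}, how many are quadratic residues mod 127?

3

(6/127) = -1 → non-residue.
(31/127) = +1 → QR.
(44/127) = +1 → QR.
(122/127) = +1 → QR.
Total quadratic residues among the 4: 3.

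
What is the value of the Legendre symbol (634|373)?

1

First reduce: 634 ≡ 261 (mod 373).
Reciprocity: 261 ≡ 1 and 373 ≡ 1 (mod 4), so (261/373) = +(373/261).
Reduce top mod 261: now compute (112/261).
Pull out 2^4: since 261 ≡ 5 (mod 8), (2/261) = -1, so (2/261)^4 = +1.
Reciprocity: 7 ≡ 3 and 261 ≡ 1 (mod 4), so (7/261) = +(261/7).
Reduce top mod 7: now compute (2/7).
Pull out 2: since 7 ≡ 7 (mod 8), (2/7) = +1.
Reached (1/7) = 1. Collecting the sign flips along the way, the symbol is +1.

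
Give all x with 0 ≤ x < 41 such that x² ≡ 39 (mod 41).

11, 30

41 ≡ 1 (mod 4), so we find a root by search.
Trying successive values, 11² = 121 ≡ 39 (mod 41). The other root is 41 − 11 = 30.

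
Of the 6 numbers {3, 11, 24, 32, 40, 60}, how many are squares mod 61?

(3/61) = +1 → QR.
(11/61) = -1 → non-residue.
(24/61) = -1 → non-residue.
(32/61) = -1 → non-residue.
(40/61) = -1 → non-residue.
(60/61) = +1 → QR.
Total quadratic residues among the 6: 2.

2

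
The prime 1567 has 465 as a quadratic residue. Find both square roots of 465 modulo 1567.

743, 824

Since 1567 ≡ 3 (mod 4), a square root of 465 is 465^((1567+1)/4) = 465^392 mod 1567.
Repeated squaring: 465^2≡1546, 465^4≡441, 465^8≡173, 465^16≡156, 465^32≡831, 465^64≡1081, 465^128≡1146, 465^256≡170 (mod 1567).
465^392 = 465^(256+128+8) ≡ 824 (mod 1567).
Check: 824² = 678976 ≡ 465 (mod 1567). The two roots are 743 and 824.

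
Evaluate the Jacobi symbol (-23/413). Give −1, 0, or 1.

-1

First reduce: -23 ≡ 390 (mod 413).
Pull out 2: since 413 ≡ 5 (mod 8), (2/413) = -1.
Reciprocity: 195 ≡ 3 and 413 ≡ 1 (mod 4), so (195/413) = +(413/195).
Reduce top mod 195: now compute (23/195).
Reciprocity: 23 ≡ 3 and 195 ≡ 3 (mod 4), so (23/195) = −(195/23).
Reduce top mod 23: now compute (11/23).
Reciprocity: 11 ≡ 3 and 23 ≡ 3 (mod 4), so (11/23) = −(23/11).
Reduce top mod 11: now compute (1/11).
Reached (1/11) = 1. Collecting the sign flips along the way, the symbol is -1.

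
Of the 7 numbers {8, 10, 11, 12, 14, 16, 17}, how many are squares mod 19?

(8/19) = -1 → non-residue.
(10/19) = -1 → non-residue.
(11/19) = +1 → QR.
(12/19) = -1 → non-residue.
(14/19) = -1 → non-residue.
(16/19) = +1 → QR.
(17/19) = +1 → QR.
Total quadratic residues among the 7: 3.

3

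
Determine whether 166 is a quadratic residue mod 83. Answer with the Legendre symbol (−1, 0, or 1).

0

First reduce: 166 ≡ 0 (mod 83).
Top reduces to 0: gcd > 1, so the symbol is 0.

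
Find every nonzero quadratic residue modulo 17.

1,2,4,8,9,13,15,16

Square k = 1,…,8 (k and 17−k give the same square):
1²=1, 2²=4, 3²=9, 4²=16, 5²≡8, 6²≡2, 7²≡15, 8²≡13 (mod 17).
So the quadratic residues mod 17 are {1, 2, 4, 8, 9, 13, 15, 16}.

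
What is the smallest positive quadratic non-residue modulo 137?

(2/137) = +1, so 2 is a residue.
(3/137) = −1, so 3 is the smallest positive non-residue mod 137.

3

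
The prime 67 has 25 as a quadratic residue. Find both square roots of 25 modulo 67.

Since 67 ≡ 3 (mod 4), a square root of 25 is 25^((67+1)/4) = 25^17 mod 67.
Repeated squaring: 25^2≡22, 25^4≡15, 25^8≡24, 25^16≡40 (mod 67).
25^17 = 25^(16+1) ≡ 62 (mod 67).
Check: 62² = 3844 ≡ 25 (mod 67). The two roots are 5 and 62.

5, 62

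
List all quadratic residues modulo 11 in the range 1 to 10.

Square k = 1,…,5 (k and 11−k give the same square):
1²=1, 2²=4, 3²=9, 4²≡5, 5²≡3 (mod 11).
So the quadratic residues mod 11 are {1, 3, 4, 5, 9}.

1,3,4,5,9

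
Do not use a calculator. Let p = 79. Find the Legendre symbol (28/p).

Euler's criterion: (28/79) ≡ 28^39 (mod 79).
28^2 ≡ 73 (mod 79)
28^4 ≡ 36 (mod 79)
28^8 ≡ 32 (mod 79)
28^16 ≡ 76 (mod 79)
28^32 ≡ 9 (mod 79)
28^39 = 28^(32+4+2+1) ≡ 78 (mod 79).
Result is 78 ≡ −1, so (28/79) = −1.

-1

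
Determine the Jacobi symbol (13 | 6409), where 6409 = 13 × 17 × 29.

Reciprocity: 13 ≡ 1 and 6409 ≡ 1 (mod 4), so (13/6409) = +(6409/13).
Reduce top mod 13: now compute (0/13).
Top reduces to 0: gcd > 1, so the symbol is 0.

0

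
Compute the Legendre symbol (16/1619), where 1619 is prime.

1

Pull out 2^4: since 1619 ≡ 3 (mod 8), (2/1619) = -1, so (2/1619)^4 = +1.
Reached (1/1619) = 1. Collecting the sign flips along the way, the symbol is +1.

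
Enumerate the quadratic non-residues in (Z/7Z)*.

Square k = 1,…,3 (k and 7−k give the same square):
1²=1, 2²=4, 3²≡2 (mod 7).
The residues are {1, 2, 4}; the non-residues are the remaining 3 nonzero classes.

3,5,6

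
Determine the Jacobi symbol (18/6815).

Pull out 2: since 6815 ≡ 7 (mod 8), (2/6815) = +1.
Reciprocity: 9 ≡ 1 and 6815 ≡ 3 (mod 4), so (9/6815) = +(6815/9).
Reduce top mod 9: now compute (2/9).
Pull out 2: since 9 ≡ 1 (mod 8), (2/9) = +1.
Reached (1/9) = 1. Collecting the sign flips along the way, the symbol is +1.

1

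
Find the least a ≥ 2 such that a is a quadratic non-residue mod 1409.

3

(2/1409) = +1, so 2 is a residue.
(3/1409) = −1, so 3 is the smallest positive non-residue mod 1409.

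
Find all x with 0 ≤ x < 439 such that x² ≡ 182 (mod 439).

Since 439 ≡ 3 (mod 4), a square root of 182 is 182^((439+1)/4) = 182^110 mod 439.
Repeated squaring: 182^2≡199, 182^4≡91, 182^8≡379, 182^16≡88, 182^32≡281, 182^64≡380 (mod 439).
182^110 = 182^(64+32+8+4+2) ≡ 211 (mod 439).
Check: 211² = 44521 ≡ 182 (mod 439). The two roots are 211 and 228.

211, 228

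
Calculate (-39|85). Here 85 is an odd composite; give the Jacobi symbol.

-1

First reduce: -39 ≡ 46 (mod 85).
Pull out 2: since 85 ≡ 5 (mod 8), (2/85) = -1.
Reciprocity: 23 ≡ 3 and 85 ≡ 1 (mod 4), so (23/85) = +(85/23).
Reduce top mod 23: now compute (16/23).
Pull out 2^4: since 23 ≡ 7 (mod 8), (2/23) = +1, so (2/23)^4 = +1.
Reached (1/23) = 1. Collecting the sign flips along the way, the symbol is -1.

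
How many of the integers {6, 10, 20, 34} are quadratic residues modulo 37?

(6/37) = -1 → non-residue.
(10/37) = +1 → QR.
(20/37) = -1 → non-residue.
(34/37) = +1 → QR.
Total quadratic residues among the 4: 2.

2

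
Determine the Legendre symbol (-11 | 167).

First reduce: -11 ≡ 156 (mod 167).
Pull out 2^2: since 167 ≡ 7 (mod 8), (2/167) = +1, so (2/167)^2 = +1.
Reciprocity: 39 ≡ 3 and 167 ≡ 3 (mod 4), so (39/167) = −(167/39).
Reduce top mod 39: now compute (11/39).
Reciprocity: 11 ≡ 3 and 39 ≡ 3 (mod 4), so (11/39) = −(39/11).
Reduce top mod 11: now compute (6/11).
Pull out 2: since 11 ≡ 3 (mod 8), (2/11) = -1.
Reciprocity: 3 ≡ 3 and 11 ≡ 3 (mod 4), so (3/11) = −(11/3).
Reduce top mod 3: now compute (2/3).
Pull out 2: since 3 ≡ 3 (mod 8), (2/3) = -1.
Reached (1/3) = 1. Collecting the sign flips along the way, the symbol is -1.

-1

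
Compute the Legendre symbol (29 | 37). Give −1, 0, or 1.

-1

Reciprocity: 29 ≡ 1 and 37 ≡ 1 (mod 4), so (29/37) = +(37/29).
Reduce top mod 29: now compute (8/29).
Pull out 2^3: since 29 ≡ 5 (mod 8), (2/29) = -1, so (2/29)^3 = -1.
Reached (1/29) = 1. Collecting the sign flips along the way, the symbol is -1.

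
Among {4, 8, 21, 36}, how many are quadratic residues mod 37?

(4/37) = +1 → QR.
(8/37) = -1 → non-residue.
(21/37) = +1 → QR.
(36/37) = +1 → QR.
Total quadratic residues among the 4: 3.

3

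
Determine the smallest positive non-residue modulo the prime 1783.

(2/1783) = +1, so 2 is a residue.
(3/1783) = −1, so 3 is the smallest positive non-residue mod 1783.

3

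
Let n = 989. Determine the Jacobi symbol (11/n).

Reciprocity: 11 ≡ 3 and 989 ≡ 1 (mod 4), so (11/989) = +(989/11).
Reduce top mod 11: now compute (10/11).
Pull out 2: since 11 ≡ 3 (mod 8), (2/11) = -1.
Reciprocity: 5 ≡ 1 and 11 ≡ 3 (mod 4), so (5/11) = +(11/5).
Reduce top mod 5: now compute (1/5).
Reached (1/5) = 1. Collecting the sign flips along the way, the symbol is -1.

-1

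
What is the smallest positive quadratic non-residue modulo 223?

3

(2/223) = +1, so 2 is a residue.
(3/223) = −1, so 3 is the smallest positive non-residue mod 223.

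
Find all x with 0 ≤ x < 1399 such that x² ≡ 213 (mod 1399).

Since 1399 ≡ 3 (mod 4), a square root of 213 is 213^((1399+1)/4) = 213^350 mod 1399.
Repeated squaring: 213^2≡601, 213^4≡259, 213^8≡1328, 213^16≡844, 213^32≡245, 213^64≡1267, 213^128≡636, 213^256≡185 (mod 1399).
213^350 = 213^(256+64+16+8+4+2) ≡ 576 (mod 1399).
Check: 576² = 331776 ≡ 213 (mod 1399). The two roots are 576 and 823.

576, 823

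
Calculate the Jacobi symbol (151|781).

Reciprocity: 151 ≡ 3 and 781 ≡ 1 (mod 4), so (151/781) = +(781/151).
Reduce top mod 151: now compute (26/151).
Pull out 2: since 151 ≡ 7 (mod 8), (2/151) = +1.
Reciprocity: 13 ≡ 1 and 151 ≡ 3 (mod 4), so (13/151) = +(151/13).
Reduce top mod 13: now compute (8/13).
Pull out 2^3: since 13 ≡ 5 (mod 8), (2/13) = -1, so (2/13)^3 = -1.
Reached (1/13) = 1. Collecting the sign flips along the way, the symbol is -1.

-1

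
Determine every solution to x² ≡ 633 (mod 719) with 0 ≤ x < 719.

Since 719 ≡ 3 (mod 4), a square root of 633 is 633^((719+1)/4) = 633^180 mod 719.
Repeated squaring: 633^2≡206, 633^4≡15, 633^8≡225, 633^16≡295, 633^32≡26, 633^64≡676, 633^128≡411 (mod 719).
633^180 = 633^(128+32+16+4) ≡ 515 (mod 719).
Check: 515² = 265225 ≡ 633 (mod 719). The two roots are 204 and 515.

204, 515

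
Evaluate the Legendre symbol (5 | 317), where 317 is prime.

-1

Reciprocity: 5 ≡ 1 and 317 ≡ 1 (mod 4), so (5/317) = +(317/5).
Reduce top mod 5: now compute (2/5).
Pull out 2: since 5 ≡ 5 (mod 8), (2/5) = -1.
Reached (1/5) = 1. Collecting the sign flips along the way, the symbol is -1.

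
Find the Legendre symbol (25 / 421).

1

Reciprocity: 25 ≡ 1 and 421 ≡ 1 (mod 4), so (25/421) = +(421/25).
Reduce top mod 25: now compute (21/25).
Reciprocity: 21 ≡ 1 and 25 ≡ 1 (mod 4), so (21/25) = +(25/21).
Reduce top mod 21: now compute (4/21).
Pull out 2^2: since 21 ≡ 5 (mod 8), (2/21) = -1, so (2/21)^2 = +1.
Reached (1/21) = 1. Collecting the sign flips along the way, the symbol is +1.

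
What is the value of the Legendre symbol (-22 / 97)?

Euler's criterion: (-22/97) ≡ 75^48 (mod 97).
75^2 ≡ 96 (mod 97)
75^4 ≡ 1 (mod 97)
75^8 ≡ 1 (mod 97)
75^16 ≡ 1 (mod 97)
75^32 ≡ 1 (mod 97)
75^48 = 75^(32+16) ≡ 1 (mod 97).
Result is 1, so (-22/97) = 1.

1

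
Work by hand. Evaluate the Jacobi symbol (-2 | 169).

1

First reduce: -2 ≡ 167 (mod 169).
Reciprocity: 167 ≡ 3 and 169 ≡ 1 (mod 4), so (167/169) = +(169/167).
Reduce top mod 167: now compute (2/167).
Pull out 2: since 167 ≡ 7 (mod 8), (2/167) = +1.
Reached (1/167) = 1. Collecting the sign flips along the way, the symbol is +1.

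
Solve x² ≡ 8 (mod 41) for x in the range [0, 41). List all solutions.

7, 34

41 ≡ 1 (mod 4), so we find a root by search.
Trying successive values, 7² = 49 ≡ 8 (mod 41). The other root is 41 − 7 = 34.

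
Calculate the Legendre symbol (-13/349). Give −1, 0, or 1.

Euler's criterion: (-13/349) ≡ 336^174 (mod 349).
336^2 ≡ 169 (mod 349)
336^4 ≡ 292 (mod 349)
336^8 ≡ 108 (mod 349)
336^16 ≡ 147 (mod 349)
336^32 ≡ 320 (mod 349)
336^64 ≡ 143 (mod 349)
336^128 ≡ 207 (mod 349)
336^174 = 336^(128+32+8+4+2) ≡ 348 (mod 349).
Result is 348 ≡ −1, so (-13/349) = −1.

-1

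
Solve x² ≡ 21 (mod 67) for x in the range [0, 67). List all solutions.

17, 50

Since 67 ≡ 3 (mod 4), a square root of 21 is 21^((67+1)/4) = 21^17 mod 67.
Repeated squaring: 21^2≡39, 21^4≡47, 21^8≡65, 21^16≡4 (mod 67).
21^17 = 21^(16+1) ≡ 17 (mod 67).
Check: 17² = 289 ≡ 21 (mod 67). The two roots are 17 and 50.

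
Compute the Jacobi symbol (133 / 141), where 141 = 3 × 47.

-1

Reciprocity: 133 ≡ 1 and 141 ≡ 1 (mod 4), so (133/141) = +(141/133).
Reduce top mod 133: now compute (8/133).
Pull out 2^3: since 133 ≡ 5 (mod 8), (2/133) = -1, so (2/133)^3 = -1.
Reached (1/133) = 1. Collecting the sign flips along the way, the symbol is -1.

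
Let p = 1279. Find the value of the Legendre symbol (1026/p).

Pull out 2: since 1279 ≡ 7 (mod 8), (2/1279) = +1.
Reciprocity: 513 ≡ 1 and 1279 ≡ 3 (mod 4), so (513/1279) = +(1279/513).
Reduce top mod 513: now compute (253/513).
Reciprocity: 253 ≡ 1 and 513 ≡ 1 (mod 4), so (253/513) = +(513/253).
Reduce top mod 253: now compute (7/253).
Reciprocity: 7 ≡ 3 and 253 ≡ 1 (mod 4), so (7/253) = +(253/7).
Reduce top mod 7: now compute (1/7).
Reached (1/7) = 1. Collecting the sign flips along the way, the symbol is +1.

1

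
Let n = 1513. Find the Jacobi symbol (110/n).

Pull out 2: since 1513 ≡ 1 (mod 8), (2/1513) = +1.
Reciprocity: 55 ≡ 3 and 1513 ≡ 1 (mod 4), so (55/1513) = +(1513/55).
Reduce top mod 55: now compute (28/55).
Pull out 2^2: since 55 ≡ 7 (mod 8), (2/55) = +1, so (2/55)^2 = +1.
Reciprocity: 7 ≡ 3 and 55 ≡ 3 (mod 4), so (7/55) = −(55/7).
Reduce top mod 7: now compute (6/7).
Pull out 2: since 7 ≡ 7 (mod 8), (2/7) = +1.
Reciprocity: 3 ≡ 3 and 7 ≡ 3 (mod 4), so (3/7) = −(7/3).
Reduce top mod 3: now compute (1/3).
Reached (1/3) = 1. Collecting the sign flips along the way, the symbol is +1.

1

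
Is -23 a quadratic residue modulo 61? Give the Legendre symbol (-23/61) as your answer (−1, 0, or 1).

-1

First reduce: -23 ≡ 38 (mod 61).
Pull out 2: since 61 ≡ 5 (mod 8), (2/61) = -1.
Reciprocity: 19 ≡ 3 and 61 ≡ 1 (mod 4), so (19/61) = +(61/19).
Reduce top mod 19: now compute (4/19).
Pull out 2^2: since 19 ≡ 3 (mod 8), (2/19) = -1, so (2/19)^2 = +1.
Reached (1/19) = 1. Collecting the sign flips along the way, the symbol is -1.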